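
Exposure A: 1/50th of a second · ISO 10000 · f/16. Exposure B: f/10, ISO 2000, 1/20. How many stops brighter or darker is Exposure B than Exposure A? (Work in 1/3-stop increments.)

1/3 stop brighter

Aperture: f/16 → f/14 → f/13 → f/11 → f/10 — 1 1/3 stops opened up (brighter).
Shutter speed: 1/50 → 1/40 → 1/30 → 1/25 → 1/20 — 1 1/3 stops longer (brighter).
ISO: 10000 → 8000 → 6400 → 5000 → 4000 → 3200 → 2500 → 2000 — 2 1/3 stops lower (darker).
Net: +1 1/3 +1 1/3 −2 1/3 = +1/3 stops.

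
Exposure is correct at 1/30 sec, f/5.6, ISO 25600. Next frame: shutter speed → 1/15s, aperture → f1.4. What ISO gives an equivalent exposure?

Shutter speed: 1/30 → 1/15 — 1 stop slower (brighter).
Aperture: f/5.6 → f/4 → f/2.8 → f/2 → f/1.4 — 4 stops wider (brighter).
Net change so far: 5 stops brighter. Offset with the ISO: 25600 → 12800 → 6400 → 3200 → 1600 → 800.

ISO 800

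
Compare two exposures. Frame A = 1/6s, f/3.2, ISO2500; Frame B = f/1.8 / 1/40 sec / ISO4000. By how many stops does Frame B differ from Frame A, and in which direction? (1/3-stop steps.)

1/3 stop darker

Aperture: f/3.2 → f/2.8 → f/2.5 → f/2.2 → f/2 → f/1.8 — 1 2/3 stops wider (brighter).
Shutter speed: 1/6 → 1/8 → 1/10 → 1/13 → 1/15 → 1/20 → 1/25 → 1/30 → 1/40 — 2 2/3 stops shorter (darker).
ISO: 2500 → 3200 → 4000 — 2/3 stop higher (brighter).
Net: +1 2/3 −2 2/3 +2/3 = −1/3 stops.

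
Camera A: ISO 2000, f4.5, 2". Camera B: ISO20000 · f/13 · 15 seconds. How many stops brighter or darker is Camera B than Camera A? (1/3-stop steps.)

3 1/3 stops brighter

Aperture: f/4.5 → f/5 → f/5.6 → f/6.3 → f/7.1 → f/8 → f/9 → f/10 → f/11 → f/13 — 3 stops smaller aperture (darker).
Shutter speed: 2 → 2.5 → 3.2 → 4 → 5 → 6 → 8 → 10 → 13 → 15 — 3 stops longer (brighter).
ISO: 2000 → 2500 → 3200 → 4000 → 5000 → 6400 → 8000 → 10000 → 12800 → 16000 → 20000 — 3 1/3 stops raised (brighter).
Net: −3 +3 +3 1/3 = +3 1/3 stops.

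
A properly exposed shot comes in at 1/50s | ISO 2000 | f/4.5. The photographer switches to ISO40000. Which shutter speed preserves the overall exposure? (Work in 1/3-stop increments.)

ISO: 2000 → 2500 → 3200 → 4000 → 5000 → 6400 → 8000 → 10000 → 12800 → 16000 → 20000 → 25600 → 32000 → 40000 — 4 1/3 stops higher (brighter).
Need 4 1/3 stops darker from the shutter speed: 1/50 → 1/60 → 1/80 → 1/100 → 1/125 → 1/160 → 1/200 → 1/250 → 1/320 → 1/400 → 1/500 → 1/640 → 1/800 → 1/1000.

1/1000s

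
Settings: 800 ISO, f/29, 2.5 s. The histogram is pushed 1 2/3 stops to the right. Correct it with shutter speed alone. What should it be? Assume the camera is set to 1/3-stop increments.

0.8 s

Overexposed by 1 2/3 stops → need 1 2/3 stops darker.
Shutter speed: 2.5 → 2 → 1.6 → 1.3 → 1 → 0.8.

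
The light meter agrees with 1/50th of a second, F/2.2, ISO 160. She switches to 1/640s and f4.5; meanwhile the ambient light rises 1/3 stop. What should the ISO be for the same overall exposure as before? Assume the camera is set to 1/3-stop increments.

Scene light: 1/3 stop brighter.
Shutter speed: 1/50 → 1/60 → 1/80 → 1/100 → 1/125 → 1/160 → 1/200 → 1/250 → 1/320 → 1/400 → 1/500 → 1/640 — 3 2/3 stops shorter (darker).
Aperture: f/2.2 → f/2.5 → f/2.8 → f/3.2 → f/3.5 → f/4 → f/4.5 — 2 stops smaller aperture (darker).
Net so far: 5 1/3 stops darker. ISO: 160 → 200 → 250 → 320 → 400 → 500 → 640 → 800 → 1000 → 1250 → 1600 → 2000 → 2500 → 3200 → 4000 → 5000 → 6400.

ISO 6400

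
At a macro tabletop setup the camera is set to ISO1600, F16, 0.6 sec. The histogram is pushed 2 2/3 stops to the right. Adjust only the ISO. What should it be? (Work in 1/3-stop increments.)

Overexposed by 2 2/3 stops → need 2 2/3 stops darker.
ISO: 1600 → 1250 → 1000 → 800 → 640 → 500 → 400 → 320 → 250.

ISO 250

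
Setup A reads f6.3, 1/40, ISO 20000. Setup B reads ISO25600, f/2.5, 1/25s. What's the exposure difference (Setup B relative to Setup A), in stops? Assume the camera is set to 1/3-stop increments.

Aperture: f/6.3 → f/5.6 → f/5 → f/4.5 → f/4 → f/3.5 → f/3.2 → f/2.8 → f/2.5 — 2 2/3 stops opened up (brighter).
Shutter speed: 1/40 → 1/30 → 1/25 — 2/3 stop slower (brighter).
ISO: 20000 → 25600 — 1/3 stop higher (brighter).
Net: +2 2/3 +2/3 +1/3 = +3 2/3 stops.

3 2/3 stops brighter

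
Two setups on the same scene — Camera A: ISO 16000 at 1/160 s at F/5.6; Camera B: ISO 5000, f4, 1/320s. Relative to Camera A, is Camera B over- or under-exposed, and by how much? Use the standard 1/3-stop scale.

Aperture: f/5.6 → f/5 → f/4.5 → f/4 — 1 stop wider (brighter).
Shutter speed: 1/160 → 1/200 → 1/250 → 1/320 — 1 stop shorter (darker).
ISO: 16000 → 12800 → 10000 → 8000 → 6400 → 5000 — 1 2/3 stops dropped (darker).
Net: +1 −1 −1 2/3 = −1 2/3 stops.

1 2/3 stops darker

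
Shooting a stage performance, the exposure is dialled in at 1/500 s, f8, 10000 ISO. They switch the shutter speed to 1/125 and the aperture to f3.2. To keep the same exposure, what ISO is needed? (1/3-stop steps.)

ISO 400

Shutter speed: 1/500 → 1/400 → 1/320 → 1/250 → 1/200 → 1/160 → 1/125 — 2 stops slower (brighter).
Aperture: f/8 → f/7.1 → f/6.3 → f/5.6 → f/5 → f/4.5 → f/4 → f/3.5 → f/3.2 — 2 2/3 stops opened up (brighter).
Net change so far: 4 2/3 stops brighter. Offset with the ISO: 10000 → 8000 → 6400 → 5000 → 4000 → 3200 → 2500 → 2000 → 1600 → 1250 → 1000 → 800 → 640 → 500 → 400.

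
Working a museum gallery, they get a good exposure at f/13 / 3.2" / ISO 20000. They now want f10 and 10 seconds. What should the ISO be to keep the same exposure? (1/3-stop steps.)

Aperture: f/13 → f/11 → f/10 — 2/3 stop larger aperture (brighter).
Shutter speed: 3.2 → 4 → 5 → 6 → 8 → 10 — 1 2/3 stops slower (brighter).
Net change so far: 2 1/3 stops brighter. Offset with the ISO: 20000 → 16000 → 12800 → 10000 → 8000 → 6400 → 5000 → 4000.

ISO 4000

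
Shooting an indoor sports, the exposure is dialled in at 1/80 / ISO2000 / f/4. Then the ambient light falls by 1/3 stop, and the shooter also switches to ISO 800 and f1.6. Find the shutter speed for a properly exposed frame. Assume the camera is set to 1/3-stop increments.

Scene light: 1/3 stop darker.
ISO: 2000 → 1600 → 1250 → 1000 → 800 — 1 1/3 stops dropped (darker).
Aperture: f/4 → f/3.5 → f/3.2 → f/2.8 → f/2.5 → f/2.2 → f/2 → f/1.8 → f/1.6 — 2 2/3 stops wider (brighter).
Net so far: 1 stop brighter. Shutter speed: 1/80 → 1/100 → 1/125 → 1/160.

1/160s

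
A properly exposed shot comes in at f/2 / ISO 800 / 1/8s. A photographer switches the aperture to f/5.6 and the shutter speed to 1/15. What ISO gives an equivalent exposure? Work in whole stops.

ISO 12800

Aperture: f/2 → f/2.8 → f/4 → f/5.6 — 3 stops narrower (darker).
Shutter speed: 1/8 → 1/15 — 1 stop shorter (darker).
Net change so far: 4 stops darker. Offset with the ISO: 800 → 1600 → 3200 → 6400 → 12800.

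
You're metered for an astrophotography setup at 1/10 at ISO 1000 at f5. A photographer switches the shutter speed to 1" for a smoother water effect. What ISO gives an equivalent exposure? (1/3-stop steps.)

ISO 100

Shutter speed: 1/10 → 1/8 → 1/6 → 1/5 → 1/4 → 0.3 → 0.4 → 0.5 → 0.6 → 0.8 → 1 — 3 1/3 stops longer (brighter).
Need 3 1/3 stops darker from the ISO: 1000 → 800 → 640 → 500 → 400 → 320 → 250 → 200 → 160 → 125 → 100.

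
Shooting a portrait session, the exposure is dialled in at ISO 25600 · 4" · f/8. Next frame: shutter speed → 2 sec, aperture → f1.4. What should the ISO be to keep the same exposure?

Shutter speed: 4 → 2 — 1 stop faster (darker).
Aperture: f/8 → f/5.6 → f/4 → f/2.8 → f/2 → f/1.4 — 5 stops opened up (brighter).
Net change so far: 4 stops brighter. Offset with the ISO: 25600 → 12800 → 6400 → 3200 → 1600.

ISO 1600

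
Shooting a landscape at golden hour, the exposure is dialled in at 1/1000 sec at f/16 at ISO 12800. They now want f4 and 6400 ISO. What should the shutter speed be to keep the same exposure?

Aperture: f/16 → f/11 → f/8 → f/5.6 → f/4 — 4 stops opened up (brighter).
ISO: 12800 → 6400 — 1 stop dropped (darker).
Net change so far: 3 stops brighter. Offset with the shutter speed: 1/1000 → 1/2000 → 1/4000 → 1/8000.

1/8000s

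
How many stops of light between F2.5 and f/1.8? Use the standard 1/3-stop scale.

f/2.5 → f/2.2 → f/2 → f/1.8 — count the steps: 3 third-stops = 1 stop.

1 stop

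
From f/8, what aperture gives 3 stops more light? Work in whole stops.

f/2.8

Aperture: f/8 → f/5.6 → f/4 → f/2.8 — 3 stops wider (brighter).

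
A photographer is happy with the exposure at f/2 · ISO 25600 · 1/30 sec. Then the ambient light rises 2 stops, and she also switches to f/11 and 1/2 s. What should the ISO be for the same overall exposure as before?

ISO 12800

Scene light: 2 stops brighter.
Aperture: f/2 → f/2.8 → f/4 → f/5.6 → f/8 → f/11 — 5 stops smaller aperture (darker).
Shutter speed: 1/30 → 1/15 → 1/8 → 1/4 → 1/2 — 4 stops longer (brighter).
Net so far: 1 stop brighter. ISO: 25600 → 12800.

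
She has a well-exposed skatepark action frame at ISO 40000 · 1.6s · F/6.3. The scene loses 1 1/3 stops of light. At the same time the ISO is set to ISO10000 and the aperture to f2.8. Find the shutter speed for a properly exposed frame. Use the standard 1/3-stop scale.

3.2 s

Scene light: 1 1/3 stops darker.
ISO: 40000 → 32000 → 25600 → 20000 → 16000 → 12800 → 10000 — 2 stops lower (darker).
Aperture: f/6.3 → f/5.6 → f/5 → f/4.5 → f/4 → f/3.5 → f/3.2 → f/2.8 — 2 1/3 stops larger aperture (brighter).
Net so far: 1 stop darker. Shutter speed: 1.6 → 2 → 2.5 → 3.2.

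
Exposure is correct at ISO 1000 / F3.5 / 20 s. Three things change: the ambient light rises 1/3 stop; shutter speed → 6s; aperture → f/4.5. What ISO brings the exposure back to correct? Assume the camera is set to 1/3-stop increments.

ISO 4000

Scene light: 1/3 stop brighter.
Shutter speed: 20 → 15 → 13 → 10 → 8 → 6 — 1 2/3 stops shorter (darker).
Aperture: f/3.5 → f/4 → f/4.5 — 2/3 stop smaller aperture (darker).
Net so far: 2 stops darker. ISO: 1000 → 1250 → 1600 → 2000 → 2500 → 3200 → 4000.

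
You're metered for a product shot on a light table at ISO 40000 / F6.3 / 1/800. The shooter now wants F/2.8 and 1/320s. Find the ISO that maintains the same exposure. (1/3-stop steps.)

ISO 3200

Aperture: f/6.3 → f/5.6 → f/5 → f/4.5 → f/4 → f/3.5 → f/3.2 → f/2.8 — 2 1/3 stops opened up (brighter).
Shutter speed: 1/800 → 1/640 → 1/500 → 1/400 → 1/320 — 1 1/3 stops slower (brighter).
Net change so far: 3 2/3 stops brighter. Offset with the ISO: 40000 → 32000 → 25600 → 20000 → 16000 → 12800 → 10000 → 8000 → 6400 → 5000 → 4000 → 3200.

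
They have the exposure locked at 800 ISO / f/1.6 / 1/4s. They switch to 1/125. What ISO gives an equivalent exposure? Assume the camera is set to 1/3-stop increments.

Shutter speed: 1/4 → 1/5 → 1/6 → 1/8 → 1/10 → 1/13 → 1/15 → 1/20 → 1/25 → 1/30 → 1/40 → 1/50 → 1/60 → 1/80 → 1/100 → 1/125 — 5 stops faster (darker).
Need 5 stops brighter from the ISO: 800 → 1000 → 1250 → 1600 → 2000 → 2500 → 3200 → 4000 → 5000 → 6400 → 8000 → 10000 → 12800 → 16000 → 20000 → 25600.

ISO 25600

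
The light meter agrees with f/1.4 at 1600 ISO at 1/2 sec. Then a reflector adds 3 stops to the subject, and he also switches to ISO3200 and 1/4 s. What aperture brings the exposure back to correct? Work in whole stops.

f/4

Scene light: 3 stops brighter.
ISO: 1600 → 3200 — 1 stop raised (brighter).
Shutter speed: 1/2 → 1/4 — 1 stop shorter (darker).
Net so far: 3 stops brighter. Aperture: f/1.4 → f/2 → f/2.8 → f/4.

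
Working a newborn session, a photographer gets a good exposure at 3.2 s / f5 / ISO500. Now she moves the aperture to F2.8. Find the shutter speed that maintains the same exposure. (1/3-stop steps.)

Aperture: f/5 → f/4.5 → f/4 → f/3.5 → f/3.2 → f/2.8 — 1 2/3 stops opened up (brighter).
Need 1 2/3 stops darker from the shutter speed: 3.2 → 2.5 → 2 → 1.6 → 1.3 → 1.

1 s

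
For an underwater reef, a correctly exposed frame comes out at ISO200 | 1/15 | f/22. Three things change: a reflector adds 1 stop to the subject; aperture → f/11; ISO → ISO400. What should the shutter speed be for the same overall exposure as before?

Scene light: 1 stop brighter.
Aperture: f/22 → f/16 → f/11 — 2 stops larger aperture (brighter).
ISO: 200 → 400 — 1 stop higher (brighter).
Net so far: 4 stops brighter. Shutter speed: 1/15 → 1/30 → 1/60 → 1/125 → 1/250.

1/250s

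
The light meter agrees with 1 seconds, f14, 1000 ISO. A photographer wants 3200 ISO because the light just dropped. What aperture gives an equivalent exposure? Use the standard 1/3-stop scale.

f/25

ISO: 1000 → 1250 → 1600 → 2000 → 2500 → 3200 — 1 2/3 stops raised (brighter).
Need 1 2/3 stops darker from the aperture: f/14 → f/16 → f/18 → f/20 → f/22 → f/25.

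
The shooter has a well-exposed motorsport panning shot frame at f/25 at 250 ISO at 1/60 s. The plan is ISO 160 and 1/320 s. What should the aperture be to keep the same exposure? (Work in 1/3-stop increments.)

f/9

ISO: 250 → 200 → 160 — 2/3 stop dropped (darker).
Shutter speed: 1/60 → 1/80 → 1/100 → 1/125 → 1/160 → 1/200 → 1/250 → 1/320 — 2 1/3 stops faster (darker).
Net change so far: 3 stops darker. Offset with the aperture: f/25 → f/22 → f/20 → f/18 → f/16 → f/14 → f/13 → f/11 → f/10 → f/9.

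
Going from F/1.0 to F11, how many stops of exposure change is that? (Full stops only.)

7 stops

f/1.0 → f/1.4 → f/2 → f/2.8 → f/4 → f/5.6 → f/8 → f/11 — count the steps: 7 stops.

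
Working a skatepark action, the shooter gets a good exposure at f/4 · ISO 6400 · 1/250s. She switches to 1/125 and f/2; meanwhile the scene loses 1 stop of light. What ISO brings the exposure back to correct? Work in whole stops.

ISO 1600

Scene light: 1 stop darker.
Shutter speed: 1/250 → 1/125 — 1 stop longer (brighter).
Aperture: f/4 → f/2.8 → f/2 — 2 stops larger aperture (brighter).
Net so far: 2 stops brighter. ISO: 6400 → 3200 → 1600.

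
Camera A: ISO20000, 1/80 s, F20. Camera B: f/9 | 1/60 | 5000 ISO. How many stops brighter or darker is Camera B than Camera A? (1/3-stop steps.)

2/3 stop brighter

Aperture: f/20 → f/18 → f/16 → f/14 → f/13 → f/11 → f/10 → f/9 — 2 1/3 stops opened up (brighter).
Shutter speed: 1/80 → 1/60 — 1/3 stop longer (brighter).
ISO: 20000 → 16000 → 12800 → 10000 → 8000 → 6400 → 5000 — 2 stops lower (darker).
Net: +2 1/3 +1/3 −2 = +2/3 stops.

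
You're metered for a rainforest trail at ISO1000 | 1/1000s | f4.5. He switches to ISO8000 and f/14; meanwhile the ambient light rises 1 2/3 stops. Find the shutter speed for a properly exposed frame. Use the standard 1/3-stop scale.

1/2500s

Scene light: 1 2/3 stops brighter.
ISO: 1000 → 1250 → 1600 → 2000 → 2500 → 3200 → 4000 → 5000 → 6400 → 8000 — 3 stops higher (brighter).
Aperture: f/4.5 → f/5 → f/5.6 → f/6.3 → f/7.1 → f/8 → f/9 → f/10 → f/11 → f/13 → f/14 — 3 1/3 stops narrower (darker).
Net so far: 1 1/3 stops brighter. Shutter speed: 1/1000 → 1/1250 → 1/1600 → 1/2000 → 1/2500.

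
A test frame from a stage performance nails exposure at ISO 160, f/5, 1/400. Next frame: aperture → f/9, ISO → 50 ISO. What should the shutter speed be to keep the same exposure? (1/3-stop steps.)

1/40s

Aperture: f/5 → f/5.6 → f/6.3 → f/7.1 → f/8 → f/9 — 1 2/3 stops smaller aperture (darker).
ISO: 160 → 125 → 100 → 80 → 64 → 50 — 1 2/3 stops lower (darker).
Net change so far: 3 1/3 stops darker. Offset with the shutter speed: 1/400 → 1/320 → 1/250 → 1/200 → 1/160 → 1/125 → 1/100 → 1/80 → 1/60 → 1/50 → 1/40.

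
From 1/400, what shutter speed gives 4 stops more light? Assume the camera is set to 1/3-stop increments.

1/25s

Shutter speed: 1/400 → 1/320 → 1/250 → 1/200 → 1/160 → 1/125 → 1/100 → 1/80 → 1/60 → 1/50 → 1/40 → 1/30 → 1/25 — 4 stops longer (brighter).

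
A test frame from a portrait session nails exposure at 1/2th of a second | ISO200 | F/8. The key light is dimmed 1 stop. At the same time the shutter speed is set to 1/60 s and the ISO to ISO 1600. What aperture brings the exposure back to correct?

f/2.8

Scene light: 1 stop darker.
Shutter speed: 1/2 → 1/4 → 1/8 → 1/15 → 1/30 → 1/60 — 5 stops shorter (darker).
ISO: 200 → 400 → 800 → 1600 — 3 stops higher (brighter).
Net so far: 3 stops darker. Aperture: f/8 → f/5.6 → f/4 → f/2.8.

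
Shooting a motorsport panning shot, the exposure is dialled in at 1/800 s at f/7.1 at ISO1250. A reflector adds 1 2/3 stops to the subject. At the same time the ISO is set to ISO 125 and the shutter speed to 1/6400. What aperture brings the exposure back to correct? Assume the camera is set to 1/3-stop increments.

Scene light: 1 2/3 stops brighter.
ISO: 1250 → 1000 → 800 → 640 → 500 → 400 → 320 → 250 → 200 → 160 → 125 — 3 1/3 stops dropped (darker).
Shutter speed: 1/800 → 1/1000 → 1/1250 → 1/1600 → 1/2000 → 1/2500 → 1/3200 → 1/4000 → 1/5000 → 1/6400 — 3 stops shorter (darker).
Net so far: 4 2/3 stops darker. Aperture: f/7.1 → f/6.3 → f/5.6 → f/5 → f/4.5 → f/4 → f/3.5 → f/3.2 → f/2.8 → f/2.5 → f/2.2 → f/2 → f/1.8 → f/1.6 → f/1.4.

f/1.4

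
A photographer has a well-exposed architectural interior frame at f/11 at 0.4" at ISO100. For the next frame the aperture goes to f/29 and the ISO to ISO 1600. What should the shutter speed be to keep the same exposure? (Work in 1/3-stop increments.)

1/6s

Aperture: f/11 → f/13 → f/14 → f/16 → f/18 → f/20 → f/22 → f/25 → f/29 — 2 2/3 stops narrower (darker).
ISO: 100 → 125 → 160 → 200 → 250 → 320 → 400 → 500 → 640 → 800 → 1000 → 1250 → 1600 — 4 stops raised (brighter).
Net change so far: 1 1/3 stops brighter. Offset with the shutter speed: 0.4 → 0.3 → 1/4 → 1/5 → 1/6.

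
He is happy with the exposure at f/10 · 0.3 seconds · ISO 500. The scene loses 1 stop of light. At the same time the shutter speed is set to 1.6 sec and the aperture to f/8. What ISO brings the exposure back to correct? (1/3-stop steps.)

ISO 125

Scene light: 1 stop darker.
Shutter speed: 0.3 → 0.4 → 0.5 → 0.6 → 0.8 → 1 → 1.3 → 1.6 — 2 1/3 stops slower (brighter).
Aperture: f/10 → f/9 → f/8 — 2/3 stop opened up (brighter).
Net so far: 2 stops brighter. ISO: 500 → 400 → 320 → 250 → 200 → 160 → 125.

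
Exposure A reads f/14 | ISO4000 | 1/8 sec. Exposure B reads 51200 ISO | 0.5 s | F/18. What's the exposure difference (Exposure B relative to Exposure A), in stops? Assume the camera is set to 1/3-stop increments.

Aperture: f/14 → f/16 → f/18 — 2/3 stop stopped down (darker).
Shutter speed: 1/8 → 1/6 → 1/5 → 1/4 → 0.3 → 0.4 → 0.5 — 2 stops slower (brighter).
ISO: 4000 → 5000 → 6400 → 8000 → 10000 → 12800 → 16000 → 20000 → 25600 → 32000 → 40000 → 51200 — 3 2/3 stops raised (brighter).
Net: −2/3 +2 +3 2/3 = +5 stops.

5 stops brighter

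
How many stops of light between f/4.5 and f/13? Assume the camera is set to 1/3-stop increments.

3 stops

f/4.5 → f/5 → f/5.6 → f/6.3 → f/7.1 → f/8 → f/9 → f/10 → f/11 → f/13 — count the steps: 9 third-stops = 3 stops.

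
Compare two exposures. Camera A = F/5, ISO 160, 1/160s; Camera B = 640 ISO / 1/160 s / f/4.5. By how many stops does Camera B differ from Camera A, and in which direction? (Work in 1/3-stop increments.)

Aperture: f/5 → f/4.5 — 1/3 stop wider (brighter).
Shutter speed: unchanged.
ISO: 160 → 200 → 250 → 320 → 400 → 500 → 640 — 2 stops higher (brighter).
Net: +1/3 +2 = +2 1/3 stops.

2 1/3 stops brighter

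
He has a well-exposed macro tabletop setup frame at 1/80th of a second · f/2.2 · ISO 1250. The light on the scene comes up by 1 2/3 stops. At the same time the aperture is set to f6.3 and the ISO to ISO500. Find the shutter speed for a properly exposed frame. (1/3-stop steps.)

1/13s

Scene light: 1 2/3 stops brighter.
Aperture: f/2.2 → f/2.5 → f/2.8 → f/3.2 → f/3.5 → f/4 → f/4.5 → f/5 → f/5.6 → f/6.3 — 3 stops narrower (darker).
ISO: 1250 → 1000 → 800 → 640 → 500 — 1 1/3 stops lower (darker).
Net so far: 2 2/3 stops darker. Shutter speed: 1/80 → 1/60 → 1/50 → 1/40 → 1/30 → 1/25 → 1/20 → 1/15 → 1/13.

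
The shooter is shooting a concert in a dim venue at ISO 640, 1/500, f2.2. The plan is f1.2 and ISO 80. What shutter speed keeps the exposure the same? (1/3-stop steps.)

1/200s

Aperture: f/2.2 → f/2 → f/1.8 → f/1.6 → f/1.4 → f/1.2 — 1 2/3 stops larger aperture (brighter).
ISO: 640 → 500 → 400 → 320 → 250 → 200 → 160 → 125 → 100 → 80 — 3 stops lower (darker).
Net change so far: 1 1/3 stops darker. Offset with the shutter speed: 1/500 → 1/400 → 1/320 → 1/250 → 1/200.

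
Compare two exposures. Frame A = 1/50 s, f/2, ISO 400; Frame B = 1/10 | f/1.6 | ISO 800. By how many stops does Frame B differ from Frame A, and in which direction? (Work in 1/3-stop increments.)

4 stops brighter

Aperture: f/2 → f/1.8 → f/1.6 — 2/3 stop larger aperture (brighter).
Shutter speed: 1/50 → 1/40 → 1/30 → 1/25 → 1/20 → 1/15 → 1/13 → 1/10 — 2 1/3 stops longer (brighter).
ISO: 400 → 500 → 640 → 800 — 1 stop raised (brighter).
Net: +2/3 +2 1/3 +1 = +4 stops.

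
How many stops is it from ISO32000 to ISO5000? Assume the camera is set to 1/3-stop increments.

2 2/3 stops

32000 → 25600 → 20000 → 16000 → 12800 → 10000 → 8000 → 6400 → 5000 — count the steps: 8 third-stops = 2 2/3 stops.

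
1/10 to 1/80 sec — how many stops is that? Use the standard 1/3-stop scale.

3 stops

1/10 → 1/13 → 1/15 → 1/20 → 1/25 → 1/30 → 1/40 → 1/50 → 1/60 → 1/80 — count the steps: 9 third-stops = 3 stops.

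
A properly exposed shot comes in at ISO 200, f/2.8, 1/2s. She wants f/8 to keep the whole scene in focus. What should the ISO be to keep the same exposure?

Aperture: f/2.8 → f/4 → f/5.6 → f/8 — 3 stops smaller aperture (darker).
Need 3 stops brighter from the ISO: 200 → 400 → 800 → 1600.

ISO 1600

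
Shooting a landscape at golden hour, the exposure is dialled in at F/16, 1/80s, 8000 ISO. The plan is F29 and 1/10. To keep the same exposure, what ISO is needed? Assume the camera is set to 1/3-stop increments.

Aperture: f/16 → f/18 → f/20 → f/22 → f/25 → f/29 — 1 2/3 stops smaller aperture (darker).
Shutter speed: 1/80 → 1/60 → 1/50 → 1/40 → 1/30 → 1/25 → 1/20 → 1/15 → 1/13 → 1/10 — 3 stops slower (brighter).
Net change so far: 1 1/3 stops brighter. Offset with the ISO: 8000 → 6400 → 5000 → 4000 → 3200.

ISO 3200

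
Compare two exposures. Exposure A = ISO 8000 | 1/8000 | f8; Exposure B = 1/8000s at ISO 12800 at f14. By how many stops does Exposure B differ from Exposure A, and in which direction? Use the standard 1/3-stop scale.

Aperture: f/8 → f/9 → f/10 → f/11 → f/13 → f/14 — 1 2/3 stops smaller aperture (darker).
Shutter speed: unchanged.
ISO: 8000 → 10000 → 12800 — 2/3 stop higher (brighter).
Net: −1 2/3 +2/3 = −1 stop.

1 stop darker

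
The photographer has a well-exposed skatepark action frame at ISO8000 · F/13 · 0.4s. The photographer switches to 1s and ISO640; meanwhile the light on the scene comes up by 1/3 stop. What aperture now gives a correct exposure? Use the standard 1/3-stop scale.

Scene light: 1/3 stop brighter.
Shutter speed: 0.4 → 0.5 → 0.6 → 0.8 → 1 — 1 1/3 stops slower (brighter).
ISO: 8000 → 6400 → 5000 → 4000 → 3200 → 2500 → 2000 → 1600 → 1250 → 1000 → 800 → 640 — 3 2/3 stops dropped (darker).
Net so far: 2 stops darker. Aperture: f/13 → f/11 → f/10 → f/9 → f/8 → f/7.1 → f/6.3.

f/6.3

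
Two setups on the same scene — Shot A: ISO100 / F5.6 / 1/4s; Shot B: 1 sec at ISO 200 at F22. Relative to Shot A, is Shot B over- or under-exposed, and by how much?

1 stop darker

Aperture: f/5.6 → f/8 → f/11 → f/16 → f/22 — 4 stops smaller aperture (darker).
Shutter speed: 1/4 → 1/2 → 1 — 2 stops slower (brighter).
ISO: 100 → 200 — 1 stop raised (brighter).
Net: −4 +2 +1 = −1 stop.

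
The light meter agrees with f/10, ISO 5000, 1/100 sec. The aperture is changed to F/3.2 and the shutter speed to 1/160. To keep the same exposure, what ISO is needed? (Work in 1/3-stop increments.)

Aperture: f/10 → f/9 → f/8 → f/7.1 → f/6.3 → f/5.6 → f/5 → f/4.5 → f/4 → f/3.5 → f/3.2 — 3 1/3 stops larger aperture (brighter).
Shutter speed: 1/100 → 1/125 → 1/160 — 2/3 stop faster (darker).
Net change so far: 2 2/3 stops brighter. Offset with the ISO: 5000 → 4000 → 3200 → 2500 → 2000 → 1600 → 1250 → 1000 → 800.

ISO 800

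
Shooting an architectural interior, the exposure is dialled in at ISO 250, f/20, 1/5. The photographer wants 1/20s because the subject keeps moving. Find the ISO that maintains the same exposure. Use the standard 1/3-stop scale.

Shutter speed: 1/5 → 1/6 → 1/8 → 1/10 → 1/13 → 1/15 → 1/20 — 2 stops shorter (darker).
Need 2 stops brighter from the ISO: 250 → 320 → 400 → 500 → 640 → 800 → 1000.

ISO 1000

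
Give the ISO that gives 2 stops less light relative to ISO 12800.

ISO 3200

ISO: 12800 → 6400 → 3200 — 2 stops lower (darker).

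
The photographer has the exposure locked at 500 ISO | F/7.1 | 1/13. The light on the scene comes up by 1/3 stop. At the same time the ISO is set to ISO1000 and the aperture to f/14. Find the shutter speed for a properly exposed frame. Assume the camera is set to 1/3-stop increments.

Scene light: 1/3 stop brighter.
ISO: 500 → 640 → 800 → 1000 — 1 stop higher (brighter).
Aperture: f/7.1 → f/8 → f/9 → f/10 → f/11 → f/13 → f/14 — 2 stops stopped down (darker).
Net so far: 2/3 stop darker. Shutter speed: 1/13 → 1/10 → 1/8.

1/8s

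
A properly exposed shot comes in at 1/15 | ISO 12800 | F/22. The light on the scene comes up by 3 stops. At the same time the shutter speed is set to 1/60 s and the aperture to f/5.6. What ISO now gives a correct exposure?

ISO 400

Scene light: 3 stops brighter.
Shutter speed: 1/15 → 1/30 → 1/60 — 2 stops shorter (darker).
Aperture: f/22 → f/16 → f/11 → f/8 → f/5.6 — 4 stops larger aperture (brighter).
Net so far: 5 stops brighter. ISO: 12800 → 6400 → 3200 → 1600 → 800 → 400.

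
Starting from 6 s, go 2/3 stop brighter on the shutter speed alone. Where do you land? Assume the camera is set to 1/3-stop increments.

10 s

Shutter speed: 6 → 8 → 10 — 2/3 stop slower (brighter).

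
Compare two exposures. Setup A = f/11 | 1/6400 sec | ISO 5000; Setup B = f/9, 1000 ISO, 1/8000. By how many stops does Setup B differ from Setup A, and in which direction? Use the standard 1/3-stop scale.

2 stops darker

Aperture: f/11 → f/10 → f/9 — 2/3 stop larger aperture (brighter).
Shutter speed: 1/6400 → 1/8000 — 1/3 stop faster (darker).
ISO: 5000 → 4000 → 3200 → 2500 → 2000 → 1600 → 1250 → 1000 — 2 1/3 stops lower (darker).
Net: +2/3 −1/3 −2 1/3 = −2 stops.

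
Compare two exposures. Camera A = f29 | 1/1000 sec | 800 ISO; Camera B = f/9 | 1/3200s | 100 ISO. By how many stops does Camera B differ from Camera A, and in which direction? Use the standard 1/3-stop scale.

Aperture: f/29 → f/25 → f/22 → f/20 → f/18 → f/16 → f/14 → f/13 → f/11 → f/10 → f/9 — 3 1/3 stops opened up (brighter).
Shutter speed: 1/1000 → 1/1250 → 1/1600 → 1/2000 → 1/2500 → 1/3200 — 1 2/3 stops shorter (darker).
ISO: 800 → 640 → 500 → 400 → 320 → 250 → 200 → 160 → 125 → 100 — 3 stops lower (darker).
Net: +3 1/3 −1 2/3 −3 = −1 1/3 stops.

1 1/3 stops darker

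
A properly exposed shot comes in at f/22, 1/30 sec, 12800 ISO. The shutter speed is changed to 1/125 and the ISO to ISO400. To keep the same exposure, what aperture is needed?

f/2

Shutter speed: 1/30 → 1/60 → 1/125 — 2 stops shorter (darker).
ISO: 12800 → 6400 → 3200 → 1600 → 800 → 400 — 5 stops dropped (darker).
Net change so far: 7 stops darker. Offset with the aperture: f/22 → f/16 → f/11 → f/8 → f/5.6 → f/4 → f/2.8 → f/2.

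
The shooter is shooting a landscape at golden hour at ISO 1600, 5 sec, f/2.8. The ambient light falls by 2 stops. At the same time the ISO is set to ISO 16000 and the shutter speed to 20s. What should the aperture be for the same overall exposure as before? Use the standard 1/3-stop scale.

Scene light: 2 stops darker.
ISO: 1600 → 2000 → 2500 → 3200 → 4000 → 5000 → 6400 → 8000 → 10000 → 12800 → 16000 — 3 1/3 stops higher (brighter).
Shutter speed: 5 → 6 → 8 → 10 → 13 → 15 → 20 — 2 stops longer (brighter).
Net so far: 3 1/3 stops brighter. Aperture: f/2.8 → f/3.2 → f/3.5 → f/4 → f/4.5 → f/5 → f/5.6 → f/6.3 → f/7.1 → f/8 → f/9.

f/9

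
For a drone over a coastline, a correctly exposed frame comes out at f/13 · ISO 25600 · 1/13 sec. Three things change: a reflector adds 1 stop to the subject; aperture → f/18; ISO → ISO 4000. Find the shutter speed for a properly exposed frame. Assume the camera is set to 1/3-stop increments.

0.5 s

Scene light: 1 stop brighter.
Aperture: f/13 → f/14 → f/16 → f/18 — 1 stop narrower (darker).
ISO: 25600 → 20000 → 16000 → 12800 → 10000 → 8000 → 6400 → 5000 → 4000 — 2 2/3 stops lower (darker).
Net so far: 2 2/3 stops darker. Shutter speed: 1/13 → 1/10 → 1/8 → 1/6 → 1/5 → 1/4 → 0.3 → 0.4 → 0.5.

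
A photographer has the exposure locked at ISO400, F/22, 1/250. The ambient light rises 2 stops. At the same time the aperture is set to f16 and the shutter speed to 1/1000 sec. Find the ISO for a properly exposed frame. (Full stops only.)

Scene light: 2 stops brighter.
Aperture: f/22 → f/16 — 1 stop wider (brighter).
Shutter speed: 1/250 → 1/500 → 1/1000 — 2 stops shorter (darker).
Net so far: 1 stop brighter. ISO: 400 → 200.

ISO 200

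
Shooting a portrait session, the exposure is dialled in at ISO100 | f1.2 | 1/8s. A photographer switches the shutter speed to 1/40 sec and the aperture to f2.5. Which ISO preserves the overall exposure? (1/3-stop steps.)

ISO 2000

Shutter speed: 1/8 → 1/10 → 1/13 → 1/15 → 1/20 → 1/25 → 1/30 → 1/40 — 2 1/3 stops shorter (darker).
Aperture: f/1.2 → f/1.4 → f/1.6 → f/1.8 → f/2 → f/2.2 → f/2.5 — 2 stops smaller aperture (darker).
Net change so far: 4 1/3 stops darker. Offset with the ISO: 100 → 125 → 160 → 200 → 250 → 320 → 400 → 500 → 640 → 800 → 1000 → 1250 → 1600 → 2000.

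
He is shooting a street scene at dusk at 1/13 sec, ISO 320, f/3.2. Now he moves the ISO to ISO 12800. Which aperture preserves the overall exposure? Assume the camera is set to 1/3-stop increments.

ISO: 320 → 400 → 500 → 640 → 800 → 1000 → 1250 → 1600 → 2000 → 2500 → 3200 → 4000 → 5000 → 6400 → 8000 → 10000 → 12800 — 5 1/3 stops raised (brighter).
Need 5 1/3 stops darker from the aperture: f/3.2 → f/3.5 → f/4 → f/4.5 → f/5 → f/5.6 → f/6.3 → f/7.1 → f/8 → f/9 → f/10 → f/11 → f/13 → f/14 → f/16 → f/18 → f/20.

f/20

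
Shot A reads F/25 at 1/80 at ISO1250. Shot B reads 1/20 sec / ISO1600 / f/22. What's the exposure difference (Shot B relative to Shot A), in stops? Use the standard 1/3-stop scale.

2 2/3 stops brighter

Aperture: f/25 → f/22 — 1/3 stop wider (brighter).
Shutter speed: 1/80 → 1/60 → 1/50 → 1/40 → 1/30 → 1/25 → 1/20 — 2 stops slower (brighter).
ISO: 1250 → 1600 — 1/3 stop raised (brighter).
Net: +1/3 +2 +1/3 = +2 2/3 stops.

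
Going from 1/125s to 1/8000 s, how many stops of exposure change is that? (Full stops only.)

1/125 → 1/250 → 1/500 → 1/1000 → 1/2000 → 1/4000 → 1/8000 — count the steps: 6 stops.

6 stops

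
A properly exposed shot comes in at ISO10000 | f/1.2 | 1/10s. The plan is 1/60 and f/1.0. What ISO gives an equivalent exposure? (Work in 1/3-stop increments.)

ISO 40000

Shutter speed: 1/10 → 1/13 → 1/15 → 1/20 → 1/25 → 1/30 → 1/40 → 1/50 → 1/60 — 2 2/3 stops faster (darker).
Aperture: f/1.2 → f/1.1 → f/1.0 — 2/3 stop wider (brighter).
Net change so far: 2 stops darker. Offset with the ISO: 10000 → 12800 → 16000 → 20000 → 25600 → 32000 → 40000.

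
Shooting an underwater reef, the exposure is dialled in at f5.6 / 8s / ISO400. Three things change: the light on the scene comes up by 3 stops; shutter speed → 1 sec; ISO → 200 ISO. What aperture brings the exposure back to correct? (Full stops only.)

Scene light: 3 stops brighter.
Shutter speed: 8 → 4 → 2 → 1 — 3 stops faster (darker).
ISO: 400 → 200 — 1 stop dropped (darker).
Net so far: 1 stop darker. Aperture: f/5.6 → f/4.

f/4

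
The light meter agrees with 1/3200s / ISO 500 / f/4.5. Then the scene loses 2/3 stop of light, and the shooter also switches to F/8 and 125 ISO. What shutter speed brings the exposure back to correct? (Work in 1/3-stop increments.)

1/160s

Scene light: 2/3 stop darker.
Aperture: f/4.5 → f/5 → f/5.6 → f/6.3 → f/7.1 → f/8 — 1 2/3 stops stopped down (darker).
ISO: 500 → 400 → 320 → 250 → 200 → 160 → 125 — 2 stops lower (darker).
Net so far: 4 1/3 stops darker. Shutter speed: 1/3200 → 1/2500 → 1/2000 → 1/1600 → 1/1250 → 1/1000 → 1/800 → 1/640 → 1/500 → 1/400 → 1/320 → 1/250 → 1/200 → 1/160.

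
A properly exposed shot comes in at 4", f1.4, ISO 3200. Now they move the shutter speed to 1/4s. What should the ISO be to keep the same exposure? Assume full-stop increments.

ISO 51200

Shutter speed: 4 → 2 → 1 → 1/2 → 1/4 — 4 stops faster (darker).
Need 4 stops brighter from the ISO: 3200 → 6400 → 12800 → 25600 → 51200.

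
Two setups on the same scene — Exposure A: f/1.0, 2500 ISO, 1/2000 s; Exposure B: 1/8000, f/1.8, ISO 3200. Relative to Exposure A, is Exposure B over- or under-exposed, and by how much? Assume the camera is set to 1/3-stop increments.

Aperture: f/1.0 → f/1.1 → f/1.2 → f/1.4 → f/1.6 → f/1.8 — 1 2/3 stops narrower (darker).
Shutter speed: 1/2000 → 1/2500 → 1/3200 → 1/4000 → 1/5000 → 1/6400 → 1/8000 — 2 stops shorter (darker).
ISO: 2500 → 3200 — 1/3 stop higher (brighter).
Net: −1 2/3 −2 +1/3 = −3 1/3 stops.

3 1/3 stops darker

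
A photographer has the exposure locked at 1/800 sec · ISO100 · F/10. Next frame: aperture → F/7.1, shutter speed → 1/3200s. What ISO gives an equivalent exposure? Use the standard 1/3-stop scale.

Aperture: f/10 → f/9 → f/8 → f/7.1 — 1 stop wider (brighter).
Shutter speed: 1/800 → 1/1000 → 1/1250 → 1/1600 → 1/2000 → 1/2500 → 1/3200 — 2 stops faster (darker).
Net change so far: 1 stop darker. Offset with the ISO: 100 → 125 → 160 → 200.

ISO 200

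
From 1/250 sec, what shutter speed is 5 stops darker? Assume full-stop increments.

Shutter speed: 1/250 → 1/500 → 1/1000 → 1/2000 → 1/4000 → 1/8000 — 5 stops shorter (darker).

1/8000s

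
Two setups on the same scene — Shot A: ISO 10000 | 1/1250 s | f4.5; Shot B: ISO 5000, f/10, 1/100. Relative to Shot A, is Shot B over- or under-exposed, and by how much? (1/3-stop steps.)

Aperture: f/4.5 → f/5 → f/5.6 → f/6.3 → f/7.1 → f/8 → f/9 → f/10 — 2 1/3 stops narrower (darker).
Shutter speed: 1/1250 → 1/1000 → 1/800 → 1/640 → 1/500 → 1/400 → 1/320 → 1/250 → 1/200 → 1/160 → 1/125 → 1/100 — 3 2/3 stops slower (brighter).
ISO: 10000 → 8000 → 6400 → 5000 — 1 stop lower (darker).
Net: −2 1/3 +3 2/3 −1 = +1/3 stops.

1/3 stop brighter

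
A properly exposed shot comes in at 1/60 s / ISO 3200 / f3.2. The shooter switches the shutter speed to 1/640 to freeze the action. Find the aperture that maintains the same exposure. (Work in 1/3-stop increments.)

Shutter speed: 1/60 → 1/80 → 1/100 → 1/125 → 1/160 → 1/200 → 1/250 → 1/320 → 1/400 → 1/500 → 1/640 — 3 1/3 stops faster (darker).
Need 3 1/3 stops brighter from the aperture: f/3.2 → f/2.8 → f/2.5 → f/2.2 → f/2 → f/1.8 → f/1.6 → f/1.4 → f/1.2 → f/1.1 → f/1.0.

f/1.0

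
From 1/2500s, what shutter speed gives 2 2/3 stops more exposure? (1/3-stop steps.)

1/400s

Shutter speed: 1/2500 → 1/2000 → 1/1600 → 1/1250 → 1/1000 → 1/800 → 1/640 → 1/500 → 1/400 — 2 2/3 stops slower (brighter).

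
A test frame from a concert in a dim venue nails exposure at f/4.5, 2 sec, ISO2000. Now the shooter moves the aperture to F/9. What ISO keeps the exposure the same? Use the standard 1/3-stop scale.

ISO 8000

Aperture: f/4.5 → f/5 → f/5.6 → f/6.3 → f/7.1 → f/8 → f/9 — 2 stops narrower (darker).
Need 2 stops brighter from the ISO: 2000 → 2500 → 3200 → 4000 → 5000 → 6400 → 8000.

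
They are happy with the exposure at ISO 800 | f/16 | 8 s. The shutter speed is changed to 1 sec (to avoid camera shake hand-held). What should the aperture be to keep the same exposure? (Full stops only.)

Shutter speed: 8 → 4 → 2 → 1 — 3 stops faster (darker).
Need 3 stops brighter from the aperture: f/16 → f/11 → f/8 → f/5.6.

f/5.6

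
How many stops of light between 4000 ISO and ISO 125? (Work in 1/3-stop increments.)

4000 → 3200 → 2500 → 2000 → 1600 → 1250 → 1000 → 800 → 640 → 500 → 400 → 320 → 250 → 200 → 160 → 125 — count the steps: 15 third-stops = 5 stops.

5 stops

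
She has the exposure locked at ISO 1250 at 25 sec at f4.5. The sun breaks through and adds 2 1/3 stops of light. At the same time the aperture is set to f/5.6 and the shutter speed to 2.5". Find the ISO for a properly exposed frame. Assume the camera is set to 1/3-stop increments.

Scene light: 2 1/3 stops brighter.
Aperture: f/4.5 → f/5 → f/5.6 — 2/3 stop smaller aperture (darker).
Shutter speed: 25 → 20 → 15 → 13 → 10 → 8 → 6 → 5 → 4 → 3.2 → 2.5 — 3 1/3 stops shorter (darker).
Net so far: 1 2/3 stops darker. ISO: 1250 → 1600 → 2000 → 2500 → 3200 → 4000.

ISO 4000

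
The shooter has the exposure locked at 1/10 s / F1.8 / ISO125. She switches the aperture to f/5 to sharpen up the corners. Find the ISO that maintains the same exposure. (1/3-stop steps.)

Aperture: f/1.8 → f/2 → f/2.2 → f/2.5 → f/2.8 → f/3.2 → f/3.5 → f/4 → f/4.5 → f/5 — 3 stops stopped down (darker).
Need 3 stops brighter from the ISO: 125 → 160 → 200 → 250 → 320 → 400 → 500 → 640 → 800 → 1000.

ISO 1000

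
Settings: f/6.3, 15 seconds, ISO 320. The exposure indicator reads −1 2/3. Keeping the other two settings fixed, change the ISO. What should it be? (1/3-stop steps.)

Underexposed by 1 2/3 stops → need 1 2/3 stops brighter.
ISO: 320 → 400 → 500 → 640 → 800 → 1000.

ISO 1000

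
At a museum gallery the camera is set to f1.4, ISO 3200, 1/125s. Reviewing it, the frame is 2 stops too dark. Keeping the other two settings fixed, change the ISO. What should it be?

ISO 12800

Underexposed by 2 stops → need 2 stops brighter.
ISO: 3200 → 6400 → 12800.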